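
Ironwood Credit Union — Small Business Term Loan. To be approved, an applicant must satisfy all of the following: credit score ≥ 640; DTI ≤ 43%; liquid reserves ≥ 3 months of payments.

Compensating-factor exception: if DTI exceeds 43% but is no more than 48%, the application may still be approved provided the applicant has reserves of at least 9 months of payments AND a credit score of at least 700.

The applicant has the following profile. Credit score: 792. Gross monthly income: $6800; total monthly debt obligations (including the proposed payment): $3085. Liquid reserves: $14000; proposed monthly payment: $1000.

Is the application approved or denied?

Approved

Credit score 792 ≥ 640 (meets base)
DTI: 3,085 ÷ 6,800 = 45.4%, over the 43% base limit.
Reserves: 14,000 ÷ 1,000 = 14.0 months (meets 3-month minimum)
45.4% falls in the override range (43%–48%), so the compensating-factor test applies.
Override check — reserves: 14.0 mo (ok); score: 792 (ok).
Both compensating conditions met → exception applies.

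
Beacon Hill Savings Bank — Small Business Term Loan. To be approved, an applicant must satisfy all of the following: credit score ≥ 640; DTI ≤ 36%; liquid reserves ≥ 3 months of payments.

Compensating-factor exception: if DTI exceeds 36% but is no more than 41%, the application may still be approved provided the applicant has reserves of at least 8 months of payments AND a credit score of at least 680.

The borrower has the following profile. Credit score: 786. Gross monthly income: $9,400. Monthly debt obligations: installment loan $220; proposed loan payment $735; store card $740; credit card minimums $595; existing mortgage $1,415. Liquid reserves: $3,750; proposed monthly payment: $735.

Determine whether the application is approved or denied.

Credit score 786 ≥ 640 (meets base)
Total debts = (220 + 735 + 740 + 595 + 1,415) = 3,705. DTI: 3,705 ÷ 9,400 = 39.4%, over the 36% base limit.
Reserves = 3,750/735 = 5.1 months ≥ 3
39.4% falls in the override range (36%–41%), so the compensating-factor test applies.
Override check — reserves: 5.1 mo (short of 8); score: 786 (ok).
Compensating-factor requirement not fully met.

Denied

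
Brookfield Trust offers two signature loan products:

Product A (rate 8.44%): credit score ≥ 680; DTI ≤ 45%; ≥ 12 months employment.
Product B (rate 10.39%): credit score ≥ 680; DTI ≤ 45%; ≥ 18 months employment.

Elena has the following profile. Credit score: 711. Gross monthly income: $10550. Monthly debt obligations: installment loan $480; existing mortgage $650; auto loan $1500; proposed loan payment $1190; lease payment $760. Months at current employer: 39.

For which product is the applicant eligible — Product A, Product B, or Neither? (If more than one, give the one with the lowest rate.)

Total debts = (480 + 650 + 1,500 + 1,190 + 760) = 4,580; DTI = 4,580/10,550 = 43.4%.
Product A: score 711 ≥ 680; DTI 43.4% ≤ 45%; employment 39 ≥ 12 mo → qualifies.
Product B: score 711 ≥ 680; DTI 43.4% ≤ 45%; employment 39 ≥ 18 mo → qualifies.
Qualifying: Product A, Product B. Lowest rate is 8.44% → Product A.

Product A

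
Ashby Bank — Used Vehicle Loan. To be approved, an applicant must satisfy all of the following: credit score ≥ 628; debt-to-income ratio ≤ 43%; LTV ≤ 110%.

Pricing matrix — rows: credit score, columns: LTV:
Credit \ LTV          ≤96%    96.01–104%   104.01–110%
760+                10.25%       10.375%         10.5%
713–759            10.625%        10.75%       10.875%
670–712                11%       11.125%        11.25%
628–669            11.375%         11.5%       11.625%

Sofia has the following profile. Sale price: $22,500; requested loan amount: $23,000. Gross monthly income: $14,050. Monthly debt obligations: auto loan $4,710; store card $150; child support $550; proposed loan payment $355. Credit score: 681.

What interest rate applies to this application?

Credit score 681 ≥ 628; Total monthly debts = (4,710 + 150 + 550 + 355) = 5,765. Debt-to-income = 5,765/14,050 = 41% — meets 43% limit
Loan-to-value = 23,000/22,500 = 102.2% — pass (110% max)
Row: 681 falls in 670–712. Column: 102.2% falls in 96.01–104%. Rate = 11.125%.

11.125%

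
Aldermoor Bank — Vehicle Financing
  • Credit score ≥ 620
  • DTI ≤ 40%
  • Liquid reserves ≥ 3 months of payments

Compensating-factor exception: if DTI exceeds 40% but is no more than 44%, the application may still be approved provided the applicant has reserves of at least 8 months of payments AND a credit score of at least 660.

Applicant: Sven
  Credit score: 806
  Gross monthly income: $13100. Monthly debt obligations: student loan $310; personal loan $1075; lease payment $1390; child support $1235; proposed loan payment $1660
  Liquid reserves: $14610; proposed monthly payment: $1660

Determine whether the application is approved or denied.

Approved

Credit score 806 ≥ 620 (meets base)
Total debts = (310 + 1,075 + 1,390 + 1,235 + 1,660) = 5,670. DTI: 5,670 ÷ 13,100 = 43.3%, over the 40% base limit.
Liquid reserves cover 14,610/1,660 = 8.8 months — ≥ 3 required
43.3% falls in the override range (40%–44%), so the compensating-factor test applies.
Reserves 8.8 ≥ 8 months; credit score 806 ≥ 660.
Both override conditions satisfied; DTI exception granted.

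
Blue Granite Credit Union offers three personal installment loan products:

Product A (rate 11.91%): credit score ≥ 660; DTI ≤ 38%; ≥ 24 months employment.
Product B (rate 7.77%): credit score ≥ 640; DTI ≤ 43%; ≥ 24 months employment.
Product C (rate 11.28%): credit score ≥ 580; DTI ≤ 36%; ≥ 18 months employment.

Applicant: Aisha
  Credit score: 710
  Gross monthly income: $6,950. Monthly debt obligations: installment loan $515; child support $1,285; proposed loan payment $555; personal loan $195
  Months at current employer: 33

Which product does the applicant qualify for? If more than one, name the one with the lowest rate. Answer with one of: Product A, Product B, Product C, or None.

Total debts = (515 + 1,285 + 555 + 195) = 2,550; DTI = 2,550/6,950 = 36.7%.
Product A: score 710 ≥ 660; DTI 36.7% ≤ 38%; employment 33 ≥ 24 mo → qualifies.
Product B: score 710 ≥ 640; DTI 36.7% ≤ 43%; employment 33 ≥ 24 mo → qualifies.
Product C: score 710 ≥ 580; DTI 36.7% > 36%; employment 33 ≥ 18 mo → does not qualify.
Qualifying: Product A, Product B. Lowest rate is 7.77% → Product B.

Product B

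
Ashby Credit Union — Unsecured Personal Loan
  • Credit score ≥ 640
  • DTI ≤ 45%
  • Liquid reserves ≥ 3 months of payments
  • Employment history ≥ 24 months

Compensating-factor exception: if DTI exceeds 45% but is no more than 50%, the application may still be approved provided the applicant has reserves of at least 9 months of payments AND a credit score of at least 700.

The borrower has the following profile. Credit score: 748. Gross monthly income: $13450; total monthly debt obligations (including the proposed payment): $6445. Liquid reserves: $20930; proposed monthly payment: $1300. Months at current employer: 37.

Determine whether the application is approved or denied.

Approved

Credit score 748 ≥ 640 (meets base)
DTI = 6,445/13,450 = 47.9% > 45% — standard DTI limit exceeded.
Liquid reserves cover 20,930/1,300 = 16.1 months — ≥ 3 required
Employment 37 ≥ 24 months
47.9% falls in the override range (45%–50%), so the compensating-factor test applies.
Override check — reserves: 16.1 mo (ok); score: 748 (ok).
Both compensating conditions met → exception applies.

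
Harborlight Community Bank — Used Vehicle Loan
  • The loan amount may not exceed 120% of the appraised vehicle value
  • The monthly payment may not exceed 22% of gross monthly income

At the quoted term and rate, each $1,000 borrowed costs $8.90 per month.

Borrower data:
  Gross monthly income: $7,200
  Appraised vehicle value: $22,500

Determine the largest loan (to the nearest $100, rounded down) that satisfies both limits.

Payment cap: 22% × $7,200 = $1,584/month.
At $8.90 per $1,000, that supports 1,584/8.90 × 1,000 ≈ $177,977 → $177,900.
LTV cap: 120% × $22,500 = $27,000 → $27,000.
Binding constraint: loan-to-value.

$27,000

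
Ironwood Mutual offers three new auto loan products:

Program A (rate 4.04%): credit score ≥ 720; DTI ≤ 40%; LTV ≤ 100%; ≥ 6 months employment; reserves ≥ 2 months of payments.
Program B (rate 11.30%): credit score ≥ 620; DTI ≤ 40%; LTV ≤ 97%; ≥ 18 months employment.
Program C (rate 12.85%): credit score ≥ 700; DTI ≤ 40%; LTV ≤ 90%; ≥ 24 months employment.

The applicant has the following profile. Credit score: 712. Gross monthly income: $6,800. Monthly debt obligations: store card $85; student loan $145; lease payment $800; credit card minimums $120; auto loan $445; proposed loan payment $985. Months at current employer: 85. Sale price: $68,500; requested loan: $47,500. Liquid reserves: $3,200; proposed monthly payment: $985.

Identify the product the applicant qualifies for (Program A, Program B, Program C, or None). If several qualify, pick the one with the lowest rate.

Total debts = (85 + 145 + 800 + 120 + 445 + 985) = 2,580; DTI = 2,580/6,800 = 37.9%.
LTV = 47,500/68,500 = 69.3%.
Reserves = 3,200/985 = 3.2 months.
Program A: score 712 < 720; DTI 37.9% ≤ 40%; LTV 69.3% ≤ 100%; employment 85 ≥ 6 mo; reserves 3.2 ≥ 2 mo → does not qualify.
Program B: score 712 ≥ 620; DTI 37.9% ≤ 40%; LTV 69.3% ≤ 97%; employment 85 ≥ 18 mo → qualifies.
Program C: score 712 ≥ 700; DTI 37.9% ≤ 40%; LTV 69.3% ≤ 90%; employment 85 ≥ 24 mo → qualifies.
Qualifying: Program B, Program C. Lowest rate is 11.30% → Program B.

Program B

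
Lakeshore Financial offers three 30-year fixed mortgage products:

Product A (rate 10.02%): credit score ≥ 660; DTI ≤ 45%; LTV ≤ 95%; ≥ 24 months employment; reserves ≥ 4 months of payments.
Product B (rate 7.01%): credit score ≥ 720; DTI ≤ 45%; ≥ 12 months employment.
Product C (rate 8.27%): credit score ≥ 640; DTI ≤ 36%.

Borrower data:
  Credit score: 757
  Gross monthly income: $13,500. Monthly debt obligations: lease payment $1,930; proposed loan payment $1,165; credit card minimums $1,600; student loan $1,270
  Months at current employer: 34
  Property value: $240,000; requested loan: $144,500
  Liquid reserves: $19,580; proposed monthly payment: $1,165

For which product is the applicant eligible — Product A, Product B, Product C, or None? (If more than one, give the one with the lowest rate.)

Product B

Total debts = (1,930 + 1,165 + 1,600 + 1,270) = 5,965; DTI = 5,965/13,500 = 44.2%.
LTV = 144,500/240,000 = 60.2%.
Reserves = 19,580/1,165 = 16.8 months.
Product A: score 757 ≥ 660; DTI 44.2% ≤ 45%; LTV 60.2% ≤ 95%; employment 34 ≥ 24 mo; reserves 16.8 ≥ 4 mo → qualifies.
Product B: score 757 ≥ 720; DTI 44.2% ≤ 45%; employment 34 ≥ 12 mo → qualifies.
Product C: score 757 ≥ 640; DTI 44.2% > 36% → does not qualify.
Qualifying: Product A, Product B. Lowest rate is 7.01% → Product B.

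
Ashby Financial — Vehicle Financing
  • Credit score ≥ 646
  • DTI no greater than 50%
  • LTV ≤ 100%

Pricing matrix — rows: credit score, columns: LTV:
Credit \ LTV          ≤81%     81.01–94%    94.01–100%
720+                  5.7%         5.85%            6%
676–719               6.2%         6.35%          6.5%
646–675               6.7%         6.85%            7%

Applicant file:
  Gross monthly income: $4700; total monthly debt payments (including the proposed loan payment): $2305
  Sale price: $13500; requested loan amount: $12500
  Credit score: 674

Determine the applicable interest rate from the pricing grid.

Credit score 674 ≥ 646; Debt-to-income = 2,305/4,700 = 49% — meets 50% limit
LTV = 12,500/13,500 = 92.6% ≤ 100%
Row: 674 falls in 646–675. Column: 92.6% falls in 81.01–94%. Rate = 6.85%.

6.85%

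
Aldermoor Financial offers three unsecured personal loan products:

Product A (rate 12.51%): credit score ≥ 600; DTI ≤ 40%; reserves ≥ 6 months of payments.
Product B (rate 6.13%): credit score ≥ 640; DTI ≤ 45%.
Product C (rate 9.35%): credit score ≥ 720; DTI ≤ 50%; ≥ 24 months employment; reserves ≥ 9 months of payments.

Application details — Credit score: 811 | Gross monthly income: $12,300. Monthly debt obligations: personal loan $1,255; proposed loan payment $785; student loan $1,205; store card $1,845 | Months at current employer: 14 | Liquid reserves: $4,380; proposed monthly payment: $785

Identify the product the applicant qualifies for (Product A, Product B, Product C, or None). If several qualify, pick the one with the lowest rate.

Product B

Total debts = (1,255 + 785 + 1,205 + 1,845) = 5,090; DTI = 5,090/12,300 = 41.4%.
Reserves = 4,380/785 = 5.6 months.
Product A: score 811 ≥ 600; DTI 41.4% > 40%; reserves 5.6 < 6 mo → does not qualify.
Product B: score 811 ≥ 640; DTI 41.4% ≤ 45% → qualifies.
Product C: score 811 ≥ 720; DTI 41.4% ≤ 50%; employment 14 < 24 mo; reserves 5.6 < 9 mo → does not qualify.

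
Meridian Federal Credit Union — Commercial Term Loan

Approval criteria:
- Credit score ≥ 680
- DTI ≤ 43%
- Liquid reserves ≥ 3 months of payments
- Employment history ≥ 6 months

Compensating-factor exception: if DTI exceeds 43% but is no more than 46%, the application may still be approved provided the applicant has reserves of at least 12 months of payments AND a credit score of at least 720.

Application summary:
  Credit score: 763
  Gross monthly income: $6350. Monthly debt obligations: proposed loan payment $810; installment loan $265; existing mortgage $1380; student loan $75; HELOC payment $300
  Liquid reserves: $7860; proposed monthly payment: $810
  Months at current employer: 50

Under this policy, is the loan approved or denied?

Credit score 763 ≥ 680 (meets base)
Total debts = (810 + 265 + 1,380 + 75 + 300) = 2,830. DTI = 2,830/6,350 = 44.6% > 43% — standard DTI limit exceeded.
Reserves = 7,860/810 = 9.7 months ≥ 3
Employment 50 ≥ 6 months
44.6% falls in the override range (43%–46%), so the compensating-factor test applies.
Reserves 9.7 < 12 months; credit score 763 ≥ 720.
Override conditions not both satisfied; exception does not apply.

Denied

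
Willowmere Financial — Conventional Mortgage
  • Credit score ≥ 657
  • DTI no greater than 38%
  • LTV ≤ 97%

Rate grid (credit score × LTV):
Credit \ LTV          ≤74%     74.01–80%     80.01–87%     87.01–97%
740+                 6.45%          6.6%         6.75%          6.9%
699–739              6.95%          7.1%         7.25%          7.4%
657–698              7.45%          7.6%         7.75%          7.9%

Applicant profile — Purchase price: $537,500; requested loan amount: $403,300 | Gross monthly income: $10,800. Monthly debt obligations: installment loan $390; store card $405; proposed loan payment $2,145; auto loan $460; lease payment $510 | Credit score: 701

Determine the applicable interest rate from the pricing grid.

Credit score 701 ≥ 657; Total monthly debts = (390 + 405 + 2,145 + 460 + 510) = 3,910. DTI: 3,910 ÷ 10,800 = 36.2%, within the 38% cap
LTV: 403,300 ÷ 537,500 = 75%, within 97% cap
Score 701 is in the 699–739 band; LTV 75% is in the 74.01–80% band → 7.1%.

7.1%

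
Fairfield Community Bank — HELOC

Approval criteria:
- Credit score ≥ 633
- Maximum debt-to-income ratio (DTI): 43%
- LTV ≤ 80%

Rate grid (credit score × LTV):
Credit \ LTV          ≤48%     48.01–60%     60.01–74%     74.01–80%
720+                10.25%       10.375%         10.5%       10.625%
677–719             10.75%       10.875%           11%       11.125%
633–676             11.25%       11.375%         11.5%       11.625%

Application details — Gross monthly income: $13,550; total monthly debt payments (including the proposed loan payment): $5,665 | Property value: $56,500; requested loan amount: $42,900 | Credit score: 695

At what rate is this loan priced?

Credit score 695 ≥ 633; DTI = 5,665/13,550 = 41.8% ≤ 43%
LTV: 42,900 ÷ 56,500 = 75.9%, within 80% cap
Row: 695 falls in 677–719. Column: 75.9% falls in 74.01–80%. Rate = 11.125%.

11.125%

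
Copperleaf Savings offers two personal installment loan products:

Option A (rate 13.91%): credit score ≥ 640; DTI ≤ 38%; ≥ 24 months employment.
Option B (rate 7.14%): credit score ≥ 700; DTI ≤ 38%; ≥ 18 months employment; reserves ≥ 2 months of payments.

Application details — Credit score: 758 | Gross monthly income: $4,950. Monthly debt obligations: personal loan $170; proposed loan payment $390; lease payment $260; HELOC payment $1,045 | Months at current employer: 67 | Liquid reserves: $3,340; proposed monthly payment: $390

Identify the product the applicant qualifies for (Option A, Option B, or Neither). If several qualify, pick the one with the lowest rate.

Total debts = (170 + 390 + 260 + 1,045) = 1,865; DTI = 1,865/4,950 = 37.7%.
Reserves = 3,340/390 = 8.6 months.
Option A: score 758 ≥ 640; DTI 37.7% ≤ 38%; employment 67 ≥ 24 mo → qualifies.
Option B: score 758 ≥ 700; DTI 37.7% ≤ 38%; employment 67 ≥ 18 mo; reserves 8.6 ≥ 2 mo → qualifies.
Qualifying: Option A, Option B. Lowest rate is 7.14% → Option B.

Option B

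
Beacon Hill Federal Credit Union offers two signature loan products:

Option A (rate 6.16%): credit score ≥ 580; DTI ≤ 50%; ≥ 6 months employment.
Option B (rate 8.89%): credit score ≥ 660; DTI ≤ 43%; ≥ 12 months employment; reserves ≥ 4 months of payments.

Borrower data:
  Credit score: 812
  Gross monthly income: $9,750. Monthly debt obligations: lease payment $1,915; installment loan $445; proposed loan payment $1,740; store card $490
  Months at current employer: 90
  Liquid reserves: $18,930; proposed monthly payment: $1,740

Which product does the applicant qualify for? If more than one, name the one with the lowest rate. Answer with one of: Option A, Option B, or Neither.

Total debts = (1,915 + 445 + 1,740 + 490) = 4,590; DTI = 4,590/9,750 = 47.1%.
Reserves = 18,930/1,740 = 10.9 months.
Option A: score 812 ≥ 580; DTI 47.1% ≤ 50%; employment 90 ≥ 6 mo → qualifies.
Option B: score 812 ≥ 660; DTI 47.1% > 43%; employment 90 ≥ 12 mo; reserves 10.9 ≥ 4 mo → does not qualify.

Option A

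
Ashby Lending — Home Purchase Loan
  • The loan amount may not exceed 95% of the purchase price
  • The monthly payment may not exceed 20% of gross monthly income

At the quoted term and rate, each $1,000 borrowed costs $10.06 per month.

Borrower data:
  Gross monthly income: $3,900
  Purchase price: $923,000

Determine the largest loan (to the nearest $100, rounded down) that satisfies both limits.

Payment cap: 20% × $3,900 = $780/month.
At $10.06 per $1,000, that supports 780/10.06 × 1,000 ≈ $77,534 → $77,500.
LTV cap: 95% × $923,000 = $876,850 → $876,800.
Binding constraint: payment-to-income.

$77,500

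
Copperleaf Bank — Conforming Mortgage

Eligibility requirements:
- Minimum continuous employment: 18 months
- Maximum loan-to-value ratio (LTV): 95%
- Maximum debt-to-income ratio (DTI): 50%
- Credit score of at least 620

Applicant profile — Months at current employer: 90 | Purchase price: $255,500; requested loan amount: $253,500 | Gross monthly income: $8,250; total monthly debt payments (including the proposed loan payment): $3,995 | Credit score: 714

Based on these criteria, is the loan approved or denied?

Denied

Employment 90 ≥ 18 months
Loan-to-value = 253,500/255,500 = 99.2% — fail (95% max)
Debt-to-income = 3,995/8,250 = 48.4% — meets 50% limit
Credit score 714 ≥ 620 (meets)
Fails on LTV.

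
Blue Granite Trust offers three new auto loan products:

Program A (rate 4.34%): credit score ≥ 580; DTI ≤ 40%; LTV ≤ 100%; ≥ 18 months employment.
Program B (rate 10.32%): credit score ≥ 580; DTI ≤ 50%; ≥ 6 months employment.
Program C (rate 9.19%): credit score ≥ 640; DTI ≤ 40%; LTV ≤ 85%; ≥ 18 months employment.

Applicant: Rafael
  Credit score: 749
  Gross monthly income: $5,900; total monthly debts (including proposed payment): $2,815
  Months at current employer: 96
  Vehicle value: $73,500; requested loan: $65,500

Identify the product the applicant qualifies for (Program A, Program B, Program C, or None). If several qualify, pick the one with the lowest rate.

Program B

DTI = 2,815/5,900 = 47.7%.
LTV = 65,500/73,500 = 89.1%.
Program A: score 749 ≥ 580; DTI 47.7% > 40%; LTV 89.1% ≤ 100%; employment 96 ≥ 18 mo → does not qualify.
Program B: score 749 ≥ 580; DTI 47.7% ≤ 50%; employment 96 ≥ 6 mo → qualifies.
Program C: score 749 ≥ 640; DTI 47.7% > 40%; LTV 89.1% > 85%; employment 96 ≥ 18 mo → does not qualify.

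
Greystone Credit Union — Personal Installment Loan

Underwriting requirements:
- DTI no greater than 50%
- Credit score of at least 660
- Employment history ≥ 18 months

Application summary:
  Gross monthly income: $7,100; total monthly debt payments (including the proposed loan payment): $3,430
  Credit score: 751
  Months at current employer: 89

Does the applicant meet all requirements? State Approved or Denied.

DTI: 3,430 ÷ 7,100 = 48.3%, within the 50% cap
Credit score 751 ≥ 660 (meets)
Employment 89 ≥ 18 months
All criteria satisfied.

Approved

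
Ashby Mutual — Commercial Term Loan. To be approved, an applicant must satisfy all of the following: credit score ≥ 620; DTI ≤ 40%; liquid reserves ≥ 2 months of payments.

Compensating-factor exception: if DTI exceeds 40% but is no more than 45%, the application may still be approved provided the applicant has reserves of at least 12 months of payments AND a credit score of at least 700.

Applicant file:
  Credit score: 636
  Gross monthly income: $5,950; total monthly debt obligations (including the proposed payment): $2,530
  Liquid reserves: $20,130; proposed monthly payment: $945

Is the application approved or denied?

Credit score 636 ≥ 620 (meets base)
DTI = 2,530/5,950 = 42.5% > 40% — standard DTI limit exceeded.
Liquid reserves cover 20,130/945 = 21.3 months — ≥ 2 required
42.5% falls in the override range (40%–45%), so the compensating-factor test applies.
Override check — reserves: 21.3 mo (ok); score: 636 (below 700).
Override conditions not both satisfied; exception does not apply.

Denied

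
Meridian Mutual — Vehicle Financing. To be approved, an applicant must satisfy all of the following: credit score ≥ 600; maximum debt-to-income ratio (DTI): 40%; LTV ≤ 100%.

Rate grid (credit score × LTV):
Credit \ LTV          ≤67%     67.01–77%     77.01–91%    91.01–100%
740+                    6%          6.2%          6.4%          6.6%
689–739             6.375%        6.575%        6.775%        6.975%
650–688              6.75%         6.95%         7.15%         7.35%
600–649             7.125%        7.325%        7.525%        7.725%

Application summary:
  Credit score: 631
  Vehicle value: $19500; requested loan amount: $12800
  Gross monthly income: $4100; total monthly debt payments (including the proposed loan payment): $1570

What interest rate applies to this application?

Credit score 631 ≥ 600; DTI: 1,570 ÷ 4,100 = 38.3%, within the 40% cap
LTV: 12,800 ÷ 19,500 = 65.6%, within 100% cap
Row: 631 falls in 600–649. Column: 65.6% falls in ≤67%. Rate = 7.125%.

7.125%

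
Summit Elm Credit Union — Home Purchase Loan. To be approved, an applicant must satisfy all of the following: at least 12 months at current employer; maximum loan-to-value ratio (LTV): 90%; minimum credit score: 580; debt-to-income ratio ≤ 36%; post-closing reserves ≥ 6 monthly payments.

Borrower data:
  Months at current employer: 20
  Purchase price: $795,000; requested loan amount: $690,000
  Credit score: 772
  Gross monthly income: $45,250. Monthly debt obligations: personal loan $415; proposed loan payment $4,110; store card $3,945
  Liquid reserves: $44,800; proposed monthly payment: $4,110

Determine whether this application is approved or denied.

Employment 20 ≥ 12 months
LTV = 690,000/795,000 = 86.8% ≤ 90%
Credit score 772 ≥ 580 (meets)
Total monthly debts = (415 + 4,110 + 3,945) = 8,470. DTI: 8,470 ÷ 45,250 = 18.7%, within the 36% cap
Reserves: 44,800 ÷ 4,110 = 10.9 months (meets 6-month minimum)
All criteria satisfied.

Approved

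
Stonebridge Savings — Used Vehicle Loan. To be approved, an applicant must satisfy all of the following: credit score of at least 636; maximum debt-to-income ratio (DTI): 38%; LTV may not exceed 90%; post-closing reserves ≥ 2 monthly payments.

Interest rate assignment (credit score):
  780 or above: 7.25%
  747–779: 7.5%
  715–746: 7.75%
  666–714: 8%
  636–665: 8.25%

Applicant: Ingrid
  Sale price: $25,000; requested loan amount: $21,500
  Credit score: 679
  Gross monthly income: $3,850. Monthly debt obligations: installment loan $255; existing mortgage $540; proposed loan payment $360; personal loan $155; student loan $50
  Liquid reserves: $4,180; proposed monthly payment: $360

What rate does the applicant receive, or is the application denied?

Credit score 679 ≥ 636 (meets minimum)
Total monthly debts = (255 + 540 + 360 + 155 + 50) = 1,360. DTI = 1,360/3,850 = 35.3% ≤ 38%
Loan-to-value = 21,500/25,000 = 86% — pass (90% max)
Liquid reserves cover 4,180/360 = 11.6 months — ≥ 2 required
All requirements met. Score 679 falls in the 666–714 tier → 8%.

Approved at 8%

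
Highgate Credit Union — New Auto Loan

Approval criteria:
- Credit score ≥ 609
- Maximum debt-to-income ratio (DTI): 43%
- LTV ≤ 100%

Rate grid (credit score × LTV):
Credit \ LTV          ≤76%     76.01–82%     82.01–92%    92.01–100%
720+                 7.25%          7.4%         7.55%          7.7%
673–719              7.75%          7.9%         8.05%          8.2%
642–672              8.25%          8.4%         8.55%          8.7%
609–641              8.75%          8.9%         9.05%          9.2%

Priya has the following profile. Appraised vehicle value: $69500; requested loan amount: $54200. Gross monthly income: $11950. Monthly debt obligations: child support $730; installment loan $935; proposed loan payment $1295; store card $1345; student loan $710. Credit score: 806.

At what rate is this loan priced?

Credit score 806 ≥ 609; Total monthly debts = (730 + 935 + 1,295 + 1,345 + 710) = 5,015. Debt-to-income = 5,015/11,950 = 42% — meets 43% limit
Loan-to-value = 54,200/69,500 = 78% — pass (100% max)
Score 806 is in the 720+ band; LTV 78% is in the 76.01–82% band → 7.4%.

7.4%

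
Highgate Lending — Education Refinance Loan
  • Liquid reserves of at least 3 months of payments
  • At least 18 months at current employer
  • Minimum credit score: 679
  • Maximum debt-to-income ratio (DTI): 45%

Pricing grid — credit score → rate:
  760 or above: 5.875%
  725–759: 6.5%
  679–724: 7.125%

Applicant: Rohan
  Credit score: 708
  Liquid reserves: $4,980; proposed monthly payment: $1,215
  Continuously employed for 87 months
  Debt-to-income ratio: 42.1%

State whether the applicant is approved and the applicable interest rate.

Approved at 7.125%

Credit score 708 ≥ 679 (meets minimum)
Liquid reserves cover 4,980/1,215 = 4.1 months — ≥ 3 required
Employment 87 ≥ 18 months
DTI 42.1% ≤ 45%
All requirements met. Score 708 falls in the 679–724 tier → 7.125%.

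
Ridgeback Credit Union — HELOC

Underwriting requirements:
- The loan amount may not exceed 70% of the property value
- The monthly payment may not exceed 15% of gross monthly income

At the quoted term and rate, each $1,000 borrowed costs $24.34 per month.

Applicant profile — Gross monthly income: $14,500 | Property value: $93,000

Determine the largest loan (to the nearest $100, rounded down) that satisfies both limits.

$65,100

Payment cap: 15% × $14,500 = $2,175/month.
At $24.34 per $1,000, that supports 2,175/24.34 × 1,000 ≈ $89,359 → $89,300.
LTV cap: 70% × $93,000 = $65,100 → $65,100.
Binding constraint: loan-to-value.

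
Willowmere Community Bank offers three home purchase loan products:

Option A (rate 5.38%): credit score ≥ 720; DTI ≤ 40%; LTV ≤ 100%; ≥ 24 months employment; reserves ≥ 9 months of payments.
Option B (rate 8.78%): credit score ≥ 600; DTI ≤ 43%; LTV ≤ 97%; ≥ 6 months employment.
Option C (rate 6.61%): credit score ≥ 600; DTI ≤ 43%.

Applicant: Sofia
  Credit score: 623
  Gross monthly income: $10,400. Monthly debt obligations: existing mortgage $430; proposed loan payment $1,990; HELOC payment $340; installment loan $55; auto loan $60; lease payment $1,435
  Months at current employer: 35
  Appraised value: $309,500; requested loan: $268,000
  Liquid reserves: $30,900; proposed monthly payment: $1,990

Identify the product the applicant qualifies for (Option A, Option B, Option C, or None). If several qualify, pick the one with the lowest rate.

Total debts = (430 + 1,990 + 340 + 55 + 60 + 1,435) = 4,310; DTI = 4,310/10,400 = 41.4%.
LTV = 268,000/309,500 = 86.6%.
Reserves = 30,900/1,990 = 15.5 months.
Option A: score 623 < 720; DTI 41.4% > 40%; LTV 86.6% ≤ 100%; employment 35 ≥ 24 mo; reserves 15.5 ≥ 9 mo → does not qualify.
Option B: score 623 ≥ 600; DTI 41.4% ≤ 43%; LTV 86.6% ≤ 97%; employment 35 ≥ 6 mo → qualifies.
Option C: score 623 ≥ 600; DTI 41.4% ≤ 43% → qualifies.
Qualifying: Option B, Option C. Lowest rate is 6.61% → Option C.

Option C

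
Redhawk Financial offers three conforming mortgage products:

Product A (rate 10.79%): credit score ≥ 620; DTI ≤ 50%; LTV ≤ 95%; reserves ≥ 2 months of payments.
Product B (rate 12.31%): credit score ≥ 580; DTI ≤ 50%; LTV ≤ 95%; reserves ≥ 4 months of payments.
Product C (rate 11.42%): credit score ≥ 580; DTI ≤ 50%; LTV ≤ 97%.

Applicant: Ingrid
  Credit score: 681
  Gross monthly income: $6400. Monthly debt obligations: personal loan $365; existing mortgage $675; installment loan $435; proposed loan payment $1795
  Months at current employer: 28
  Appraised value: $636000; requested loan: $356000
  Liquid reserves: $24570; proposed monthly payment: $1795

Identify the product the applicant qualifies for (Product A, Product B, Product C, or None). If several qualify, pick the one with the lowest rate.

None

Total debts = (365 + 675 + 435 + 1,795) = 3,270; DTI = 3,270/6,400 = 51.1%.
LTV = 356,000/636,000 = 56%.
Reserves = 24,570/1,795 = 13.7 months.
Product A: score 681 ≥ 620; DTI 51.1% > 50%; LTV 56% ≤ 95%; reserves 13.7 ≥ 2 mo → does not qualify.
Product B: score 681 ≥ 580; DTI 51.1% > 50%; LTV 56% ≤ 95%; reserves 13.7 ≥ 4 mo → does not qualify.
Product C: score 681 ≥ 580; DTI 51.1% > 50%; LTV 56% ≤ 97% → does not qualify.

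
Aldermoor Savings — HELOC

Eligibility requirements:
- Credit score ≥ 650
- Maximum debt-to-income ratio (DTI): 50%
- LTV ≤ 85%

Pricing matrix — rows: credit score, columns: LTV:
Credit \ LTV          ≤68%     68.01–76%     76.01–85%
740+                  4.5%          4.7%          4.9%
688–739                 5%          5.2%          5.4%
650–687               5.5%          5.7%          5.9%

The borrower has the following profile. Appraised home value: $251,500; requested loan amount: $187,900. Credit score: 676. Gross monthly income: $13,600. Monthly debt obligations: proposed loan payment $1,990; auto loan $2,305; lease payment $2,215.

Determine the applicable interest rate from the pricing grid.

Credit score 676 ≥ 650; Total monthly debts = (1,990 + 2,305 + 2,215) = 6,510. DTI: 6,510 ÷ 13,600 = 47.9%, within the 50% cap
LTV = 187,900/251,500 = 74.7% ≤ 85%
Row: 676 falls in 650–687. Column: 74.7% falls in 68.01–76%. Rate = 5.7%.

5.7%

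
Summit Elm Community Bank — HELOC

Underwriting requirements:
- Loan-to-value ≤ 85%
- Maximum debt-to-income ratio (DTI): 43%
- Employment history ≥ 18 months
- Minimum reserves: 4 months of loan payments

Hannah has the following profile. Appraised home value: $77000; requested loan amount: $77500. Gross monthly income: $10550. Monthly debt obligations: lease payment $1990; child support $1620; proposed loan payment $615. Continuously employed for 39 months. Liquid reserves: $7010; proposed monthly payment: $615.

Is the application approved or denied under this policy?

Loan-to-value = 77,500/77,000 = 100.6% — fail (85% max)
Total monthly debts = (1,990 + 1,620 + 615) = 4,225. DTI: 4,225 ÷ 10,550 = 40%, within the 43% cap
Employment 39 ≥ 18 months
Reserves = 7,010/615 = 11.4 months ≥ 4
Fails on LTV.

Denied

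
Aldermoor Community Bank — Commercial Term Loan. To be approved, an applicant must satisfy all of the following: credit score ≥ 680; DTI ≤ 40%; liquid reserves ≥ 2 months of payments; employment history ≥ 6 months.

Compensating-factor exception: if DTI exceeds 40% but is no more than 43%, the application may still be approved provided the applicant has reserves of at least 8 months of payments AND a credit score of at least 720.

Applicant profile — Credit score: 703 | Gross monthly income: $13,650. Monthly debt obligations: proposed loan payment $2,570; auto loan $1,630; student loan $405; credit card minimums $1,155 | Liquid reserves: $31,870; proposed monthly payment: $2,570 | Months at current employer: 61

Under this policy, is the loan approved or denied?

Credit score 703 ≥ 680 (meets base)
Total debts = (2,570 + 1,630 + 405 + 1,155) = 5,760. DTI = 5,760/13,650 = 42.2% > 40% — standard DTI limit exceeded.
Liquid reserves cover 31,870/2,570 = 12.4 months — ≥ 2 required
Employment 61 ≥ 6 months
DTI 42.2% is within the 40%–43% exception band; checking compensating factors.
Reserves 12.4 ≥ 8 months; credit score 703 < 720.
Override conditions not both satisfied; exception does not apply.

Denied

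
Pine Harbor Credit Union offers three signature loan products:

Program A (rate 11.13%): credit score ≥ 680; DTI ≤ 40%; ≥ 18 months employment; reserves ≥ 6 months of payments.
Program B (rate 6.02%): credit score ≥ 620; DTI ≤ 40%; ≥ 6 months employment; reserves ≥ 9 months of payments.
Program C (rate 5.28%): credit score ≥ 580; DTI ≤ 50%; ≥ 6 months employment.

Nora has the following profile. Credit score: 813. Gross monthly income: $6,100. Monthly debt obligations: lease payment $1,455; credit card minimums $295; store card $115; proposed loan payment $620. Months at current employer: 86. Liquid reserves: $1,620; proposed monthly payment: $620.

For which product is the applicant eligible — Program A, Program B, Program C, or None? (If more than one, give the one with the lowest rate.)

Program C

Total debts = (1,455 + 295 + 115 + 620) = 2,485; DTI = 2,485/6,100 = 40.7%.
Reserves = 1,620/620 = 2.6 months.
Program A: score 813 ≥ 680; DTI 40.7% > 40%; employment 86 ≥ 18 mo; reserves 2.6 < 6 mo → does not qualify.
Program B: score 813 ≥ 620; DTI 40.7% > 40%; employment 86 ≥ 6 mo; reserves 2.6 < 9 mo → does not qualify.
Program C: score 813 ≥ 580; DTI 40.7% ≤ 50%; employment 86 ≥ 6 mo → qualifies.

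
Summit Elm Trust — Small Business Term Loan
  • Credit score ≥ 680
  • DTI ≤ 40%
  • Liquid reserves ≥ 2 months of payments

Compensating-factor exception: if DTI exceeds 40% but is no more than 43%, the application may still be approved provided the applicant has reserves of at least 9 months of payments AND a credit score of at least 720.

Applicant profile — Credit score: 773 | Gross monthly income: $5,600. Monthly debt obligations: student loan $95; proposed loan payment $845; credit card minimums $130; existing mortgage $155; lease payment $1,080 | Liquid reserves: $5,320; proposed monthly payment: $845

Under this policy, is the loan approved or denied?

Credit score 773 ≥ 680 (meets base)
Total debts = (95 + 845 + 130 + 155 + 1,080) = 2,305. DTI = 2,305/5,600 = 41.2% > 40% — standard DTI limit exceeded.
Reserves = 5,320/845 = 6.3 months ≥ 2
41.2% falls in the override range (40%–43%), so the compensating-factor test applies.
Reserves 6.3 < 9 months; credit score 773 ≥ 720.
Compensating-factor requirement not fully met.

Denied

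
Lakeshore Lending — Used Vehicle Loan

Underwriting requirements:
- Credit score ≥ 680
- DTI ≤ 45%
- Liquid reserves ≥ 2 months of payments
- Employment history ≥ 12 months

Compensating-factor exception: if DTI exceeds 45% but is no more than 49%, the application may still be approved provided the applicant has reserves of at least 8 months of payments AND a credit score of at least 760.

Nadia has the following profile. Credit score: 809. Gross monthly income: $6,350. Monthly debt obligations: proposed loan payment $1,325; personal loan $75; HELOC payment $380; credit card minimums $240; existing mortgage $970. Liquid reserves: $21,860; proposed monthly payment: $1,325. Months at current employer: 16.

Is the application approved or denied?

Credit score 809 ≥ 680 (meets base)
Total debts = (1,325 + 75 + 380 + 240 + 970) = 2,990. DTI = 2,990/6,350 = 47.1% > 45% — standard DTI limit exceeded.
Liquid reserves cover 21,860/1,325 = 16.5 months — ≥ 2 required
Employment 16 ≥ 12 months
DTI 47.1% is within the 45%–49% exception band; checking compensating factors.
Reserves 16.5 ≥ 8 months; credit score 809 ≥ 760.
Both override conditions satisfied; DTI exception granted.

Approved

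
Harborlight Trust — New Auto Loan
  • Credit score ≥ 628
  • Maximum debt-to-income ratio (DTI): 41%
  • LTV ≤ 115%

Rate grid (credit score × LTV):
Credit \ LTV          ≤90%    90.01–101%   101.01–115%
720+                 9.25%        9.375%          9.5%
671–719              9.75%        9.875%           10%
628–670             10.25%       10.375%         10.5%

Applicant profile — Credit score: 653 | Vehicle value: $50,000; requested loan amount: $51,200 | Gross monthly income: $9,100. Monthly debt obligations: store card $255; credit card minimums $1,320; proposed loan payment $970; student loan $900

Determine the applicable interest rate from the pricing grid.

Credit score 653 ≥ 628; Total monthly debts = (255 + 1,320 + 970 + 900) = 3,445. Debt-to-income = 3,445/9,100 = 37.9% — meets 41% limit
Loan-to-value = 51,200/50,000 = 102.4% — pass (115% max)
Credit 653 → row 628–670; LTV 102.4% → column 101.01–115%. Grid cell → 10.5%.

10.5%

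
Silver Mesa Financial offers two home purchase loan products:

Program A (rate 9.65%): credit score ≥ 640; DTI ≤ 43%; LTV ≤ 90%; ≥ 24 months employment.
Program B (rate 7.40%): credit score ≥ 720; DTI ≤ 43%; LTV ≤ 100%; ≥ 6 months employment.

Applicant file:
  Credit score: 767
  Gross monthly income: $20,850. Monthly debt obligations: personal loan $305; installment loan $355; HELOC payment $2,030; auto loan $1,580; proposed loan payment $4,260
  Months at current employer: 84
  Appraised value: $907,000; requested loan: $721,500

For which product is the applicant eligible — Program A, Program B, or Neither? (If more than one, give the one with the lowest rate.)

Total debts = (305 + 355 + 2,030 + 1,580 + 4,260) = 8,530; DTI = 8,530/20,850 = 40.9%.
LTV = 721,500/907,000 = 79.5%.
Program A: score 767 ≥ 640; DTI 40.9% ≤ 43%; LTV 79.5% ≤ 90%; employment 84 ≥ 24 mo → qualifies.
Program B: score 767 ≥ 720; DTI 40.9% ≤ 43%; LTV 79.5% ≤ 100%; employment 84 ≥ 6 mo → qualifies.
Qualifying: Program A, Program B. Lowest rate is 7.40% → Program B.

Program B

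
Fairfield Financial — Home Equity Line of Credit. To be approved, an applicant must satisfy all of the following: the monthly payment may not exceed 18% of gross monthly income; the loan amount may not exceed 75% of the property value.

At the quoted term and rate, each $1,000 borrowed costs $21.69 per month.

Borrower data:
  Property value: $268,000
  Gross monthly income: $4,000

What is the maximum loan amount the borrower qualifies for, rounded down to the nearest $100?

$33,100

Payment cap: 18% × $4,000 = $720/month.
At $21.69 per $1,000, that supports 720/21.69 × 1,000 ≈ $33,195 → $33,100.
LTV cap: 75% × $268,000 = $201,000 → $201,000.
Binding constraint: payment-to-income.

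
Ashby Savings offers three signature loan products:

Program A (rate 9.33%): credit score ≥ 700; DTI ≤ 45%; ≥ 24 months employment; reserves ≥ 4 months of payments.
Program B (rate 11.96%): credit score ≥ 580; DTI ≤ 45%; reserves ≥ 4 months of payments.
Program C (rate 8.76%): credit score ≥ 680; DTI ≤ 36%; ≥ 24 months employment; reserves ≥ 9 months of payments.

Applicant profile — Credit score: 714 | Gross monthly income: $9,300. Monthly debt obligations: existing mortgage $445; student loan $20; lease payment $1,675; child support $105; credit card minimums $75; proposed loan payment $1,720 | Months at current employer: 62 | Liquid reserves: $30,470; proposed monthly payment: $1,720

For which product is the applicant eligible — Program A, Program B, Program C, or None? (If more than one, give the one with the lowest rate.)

Total debts = (445 + 20 + 1,675 + 105 + 75 + 1,720) = 4,040; DTI = 4,040/9,300 = 43.4%.
Reserves = 30,470/1,720 = 17.7 months.
Program A: score 714 ≥ 700; DTI 43.4% ≤ 45%; employment 62 ≥ 24 mo; reserves 17.7 ≥ 4 mo → qualifies.
Program B: score 714 ≥ 580; DTI 43.4% ≤ 45%; reserves 17.7 ≥ 4 mo → qualifies.
Program C: score 714 ≥ 680; DTI 43.4% > 36%; employment 62 ≥ 24 mo; reserves 17.7 ≥ 9 mo → does not qualify.
Qualifying: Program A, Program B. Lowest rate is 9.33% → Program A.

Program A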